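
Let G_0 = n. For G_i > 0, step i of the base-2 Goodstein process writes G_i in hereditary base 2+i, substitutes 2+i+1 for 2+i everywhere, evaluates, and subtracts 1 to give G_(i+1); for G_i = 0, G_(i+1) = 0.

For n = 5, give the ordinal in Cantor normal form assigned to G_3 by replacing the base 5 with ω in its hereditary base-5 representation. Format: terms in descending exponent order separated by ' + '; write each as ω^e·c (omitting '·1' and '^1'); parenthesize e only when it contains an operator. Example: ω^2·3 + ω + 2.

(0) 5|_2 = 2^2 + 1 ↦ 3^3 + 1|_3 = 28 ⇒ 27
(1) 27|_3 = 3^3 ↦ 4^4|_4 = 256 ⇒ 255
(2) 255|_4 = 3·4^3 + 3·4^2 + 3·4 + 3 ↦ 3·5^3 + 3·5^2 + 3·5 + 3|_5 = 468 ⇒ 467
(3) 467|_5 = 3·5^3 + 3·5^2 + 3·5 + 2 ↦ 3·6^3 + 3·6^2 + 3·6 + 2|_6 = 776 ⇒ 775

ω^3·3 + ω^2·3 + ω·3 + 2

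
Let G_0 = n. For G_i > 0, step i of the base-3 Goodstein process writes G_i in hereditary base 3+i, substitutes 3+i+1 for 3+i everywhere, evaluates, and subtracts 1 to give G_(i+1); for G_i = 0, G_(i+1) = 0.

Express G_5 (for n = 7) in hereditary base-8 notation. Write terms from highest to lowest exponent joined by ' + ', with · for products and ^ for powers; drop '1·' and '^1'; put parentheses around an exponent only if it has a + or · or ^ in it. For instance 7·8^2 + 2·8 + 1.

(0) 7|_3 = 2·3 + 1 ↦ 2·4 + 1|_4 = 9 ⇒ 8
(1) 8|_4 = 2·4 ↦ 2·5|_5 = 10 ⇒ 9
(2) 9|_5 = 5 + 4 ↦ 6 + 4|_6 = 10 ⇒ 9
(3) 9|_6 = 6 + 3 ↦ 7 + 3|_7 = 10 ⇒ 9
(4) 9|_7 = 7 + 2 ↦ 8 + 2|_8 = 10 ⇒ 9
(5) 9|_8 = 8 + 1 ↦ 9 + 1|_9 = 10 ⇒ 9

8 + 1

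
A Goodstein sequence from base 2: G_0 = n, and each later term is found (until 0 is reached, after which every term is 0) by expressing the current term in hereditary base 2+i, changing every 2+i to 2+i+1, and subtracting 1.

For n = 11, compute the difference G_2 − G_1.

943

G_0=11  [base 2] 2^(2 + 1) + 2 + 1  →[2↦3]→  3^(3 + 1) + 3 + 1 = 85  −1 ⇒ G_1=84
G_1=84  [base 3] 3^(3 + 1) + 3  →[3↦4]→  4^(4 + 1) + 4 = 1028  −1 ⇒ G_2=1027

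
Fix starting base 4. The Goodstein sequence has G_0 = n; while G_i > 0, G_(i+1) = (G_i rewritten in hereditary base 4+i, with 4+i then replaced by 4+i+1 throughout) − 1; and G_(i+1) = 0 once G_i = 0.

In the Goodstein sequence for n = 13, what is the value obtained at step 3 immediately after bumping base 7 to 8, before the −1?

20

base 4: 13 = 3·4 + 1; at 5: 3·5 + 1 = 16; next = 15
base 5: 15 = 3·5; at 6: 3·6 = 18; next = 17
base 6: 17 = 2·6 + 5; at 7: 2·7 + 5 = 19; next = 18
base 7: 18 = 2·7 + 4; at 8: 2·8 + 4 = 20; next = 19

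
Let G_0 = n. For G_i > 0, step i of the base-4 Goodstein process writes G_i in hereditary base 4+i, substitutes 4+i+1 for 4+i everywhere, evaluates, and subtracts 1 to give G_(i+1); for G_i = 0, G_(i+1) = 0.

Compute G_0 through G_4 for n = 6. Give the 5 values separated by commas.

6, 6, 6, 6, 5

[0] 6 ≡ 4 + 2 (base 4). Lift 5: 7. −1: 6.
[1] 6 ≡ 5 + 1 (base 5). Lift 6: 7. −1: 6.
[2] 6 ≡ 6 (base 6). Lift 7: 7. −1: 6.
[3] 6 ≡ 6 (base 7). Lift 8: 6. −1: 5.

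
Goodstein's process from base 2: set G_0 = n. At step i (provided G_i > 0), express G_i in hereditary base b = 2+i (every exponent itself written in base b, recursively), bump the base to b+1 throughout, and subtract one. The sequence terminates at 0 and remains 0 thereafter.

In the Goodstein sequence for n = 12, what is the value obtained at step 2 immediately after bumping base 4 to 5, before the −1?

G_0=12  [base 2] 2^(2 + 1) + 2^2  →[2↦3]→  3^(3 + 1) + 3^3 = 108  −1 ⇒ G_1=107
G_1=107  [base 3] 3^(3 + 1) + 2·3^2 + 2·3 + 2  →[3↦4]→  4^(4 + 1) + 2·4^2 + 2·4 + 2 = 1066  −1 ⇒ G_2=1065
G_2=1065  [base 4] 4^(4 + 1) + 2·4^2 + 2·4 + 1  →[4↦5]→  5^(5 + 1) + 2·5^2 + 2·5 + 1 = 15686  −1 ⇒ G_3=15685

15686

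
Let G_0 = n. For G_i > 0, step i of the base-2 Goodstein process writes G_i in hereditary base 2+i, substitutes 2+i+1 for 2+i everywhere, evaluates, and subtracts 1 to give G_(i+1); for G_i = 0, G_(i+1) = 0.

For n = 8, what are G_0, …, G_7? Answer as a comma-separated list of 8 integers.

8, 80, 553, 6310, 93395, 1647195, 33554571, 774841151

base 2: 8 = 2^(2 + 1); at 3: 3^(3 + 1) = 81; next = 80
base 3: 80 = 2·3^3 + 2·3^2 + 2·3 + 2; at 4: 2·4^4 + 2·4^2 + 2·4 + 2 = 554; next = 553
base 4: 553 = 2·4^4 + 2·4^2 + 2·4 + 1; at 5: 2·5^5 + 2·5^2 + 2·5 + 1 = 6311; next = 6310
base 5: 6310 = 2·5^5 + 2·5^2 + 2·5; at 6: 2·6^6 + 2·6^2 + 2·6 = 93396; next = 93395
base 6: 93395 = 2·6^6 + 2·6^2 + 6 + 5; at 7: 2·7^7 + 2·7^2 + 7 + 5 = 1647196; next = 1647195
base 7: 1647195 = 2·7^7 + 2·7^2 + 7 + 4; at 8: 2·8^8 + 2·8^2 + 8 + 4 = 33554572; next = 33554571
base 8: 33554571 = 2·8^8 + 2·8^2 + 8 + 3; at 9: 2·9^9 + 2·9^2 + 9 + 3 = 774841152; next = 774841151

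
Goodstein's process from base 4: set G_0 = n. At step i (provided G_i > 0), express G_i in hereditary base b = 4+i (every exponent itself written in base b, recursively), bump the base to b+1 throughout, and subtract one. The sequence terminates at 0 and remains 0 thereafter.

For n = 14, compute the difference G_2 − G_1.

step 0: 14 = 3·4 + 2; sub 5 for 4: 3·5 + 2; = 17; G_1 = 17−1 = 16
step 1: 16 = 3·5 + 1; sub 6 for 5: 3·6 + 1; = 19; G_2 = 19−1 = 18

2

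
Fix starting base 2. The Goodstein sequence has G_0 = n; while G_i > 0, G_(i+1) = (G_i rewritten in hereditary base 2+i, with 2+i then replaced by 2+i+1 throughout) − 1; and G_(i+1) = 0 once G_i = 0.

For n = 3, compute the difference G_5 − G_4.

G_0 = 3. HB_2(3) = 2 + 1. Bump = 4. G_1 = 3.
G_1 = 3. HB_3(3) = 3. Bump = 4. G_2 = 3.
G_2 = 3. HB_4(3) = 3. Bump = 3. G_3 = 2.
G_3 = 2. HB_5(2) = 2. Bump = 2. G_4 = 1.
G_4 = 1. HB_6(1) = 1. Bump = 1. G_5 = 0.

-1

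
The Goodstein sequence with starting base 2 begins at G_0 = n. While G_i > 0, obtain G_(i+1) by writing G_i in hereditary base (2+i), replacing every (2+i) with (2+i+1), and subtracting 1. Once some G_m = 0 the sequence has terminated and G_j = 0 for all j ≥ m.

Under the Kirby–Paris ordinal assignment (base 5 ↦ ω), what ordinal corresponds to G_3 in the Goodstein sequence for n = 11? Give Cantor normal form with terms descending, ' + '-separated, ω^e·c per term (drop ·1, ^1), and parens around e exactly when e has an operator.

G_0=11  [base 2] 2^(2 + 1) + 2 + 1  →[2↦3]→  3^(3 + 1) + 3 + 1 = 85  −1 ⇒ G_1=84
G_1=84  [base 3] 3^(3 + 1) + 3  →[3↦4]→  4^(4 + 1) + 4 = 1028  −1 ⇒ G_2=1027
G_2=1027  [base 4] 4^(4 + 1) + 3  →[4↦5]→  5^(5 + 1) + 3 = 15628  −1 ⇒ G_3=15627
G_3=15627  [base 5] 5^(5 + 1) + 2  →[5↦6]→  6^(6 + 1) + 2 = 279938  −1 ⇒ G_4=279937

ω^(ω + 1) + 2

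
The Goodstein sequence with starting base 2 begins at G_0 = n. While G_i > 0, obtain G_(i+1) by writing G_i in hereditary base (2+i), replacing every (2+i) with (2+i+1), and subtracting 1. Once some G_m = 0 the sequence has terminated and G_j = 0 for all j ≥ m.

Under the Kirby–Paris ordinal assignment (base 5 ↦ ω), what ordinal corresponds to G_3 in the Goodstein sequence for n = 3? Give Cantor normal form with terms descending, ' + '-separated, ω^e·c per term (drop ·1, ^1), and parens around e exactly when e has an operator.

G_0 = 3. HB_2(3) = 2 + 1. Bump = 4. G_1 = 3.
G_1 = 3. HB_3(3) = 3. Bump = 4. G_2 = 3.
G_2 = 3. HB_4(3) = 3. Bump = 3. G_3 = 2.
G_3 = 2. HB_5(2) = 2. Bump = 2. G_4 = 1.

2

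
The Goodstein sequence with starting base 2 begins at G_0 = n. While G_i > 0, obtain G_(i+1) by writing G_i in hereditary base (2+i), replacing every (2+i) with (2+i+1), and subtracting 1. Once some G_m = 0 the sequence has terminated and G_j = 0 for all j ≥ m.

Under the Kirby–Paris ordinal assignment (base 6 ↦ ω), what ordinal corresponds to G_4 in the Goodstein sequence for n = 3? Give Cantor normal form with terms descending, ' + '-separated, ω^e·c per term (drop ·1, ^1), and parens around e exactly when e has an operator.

1

3 —HB2→ 2 + 1 —bump→ 3 + 1 = 4 —(−1)→ 3
3 —HB3→ 3 —bump→ 4 = 4 —(−1)→ 3
3 —HB4→ 3 —bump→ 3 = 3 —(−1)→ 2
2 —HB5→ 2 —bump→ 2 = 2 —(−1)→ 1
1 —HB6→ 1 —bump→ 1 = 1 —(−1)→ 0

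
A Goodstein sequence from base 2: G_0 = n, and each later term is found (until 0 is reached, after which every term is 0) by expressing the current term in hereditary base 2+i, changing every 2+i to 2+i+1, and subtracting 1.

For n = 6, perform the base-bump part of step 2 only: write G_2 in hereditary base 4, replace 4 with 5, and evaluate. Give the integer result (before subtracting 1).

3126

[0] 6 ≡ 2^2 + 2 (base 2). Lift 3: 30. −1: 29.
[1] 29 ≡ 3^3 + 2 (base 3). Lift 4: 258. −1: 257.
[2] 257 ≡ 4^4 + 1 (base 4). Lift 5: 3126. −1: 3125.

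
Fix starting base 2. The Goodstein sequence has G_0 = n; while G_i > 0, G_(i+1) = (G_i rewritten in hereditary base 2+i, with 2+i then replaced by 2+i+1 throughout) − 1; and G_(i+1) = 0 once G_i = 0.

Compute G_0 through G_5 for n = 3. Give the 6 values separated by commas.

G_0 = 3. HB_2(3) = 2 + 1. Bump = 4. G_1 = 3.
G_1 = 3. HB_3(3) = 3. Bump = 4. G_2 = 3.
G_2 = 3. HB_4(3) = 3. Bump = 3. G_3 = 2.
G_3 = 2. HB_5(2) = 2. Bump = 2. G_4 = 1.
G_4 = 1. HB_6(1) = 1. Bump = 1. G_5 = 0.

3, 3, 3, 2, 1, 0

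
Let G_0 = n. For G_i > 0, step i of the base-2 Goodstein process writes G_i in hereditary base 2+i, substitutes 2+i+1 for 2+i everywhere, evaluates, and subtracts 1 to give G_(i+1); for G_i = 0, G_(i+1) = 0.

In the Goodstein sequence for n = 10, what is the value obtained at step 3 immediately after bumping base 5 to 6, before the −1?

279936

G_0 = 10. HB_2(10) = 2^(2 + 1) + 2. Bump = 84. G_1 = 83.
G_1 = 83. HB_3(83) = 3^(3 + 1) + 2. Bump = 1026. G_2 = 1025.
G_2 = 1025. HB_4(1025) = 4^(4 + 1) + 1. Bump = 15626. G_3 = 15625.
G_3 = 15625. HB_5(15625) = 5^(5 + 1). Bump = 279936. G_4 = 279935.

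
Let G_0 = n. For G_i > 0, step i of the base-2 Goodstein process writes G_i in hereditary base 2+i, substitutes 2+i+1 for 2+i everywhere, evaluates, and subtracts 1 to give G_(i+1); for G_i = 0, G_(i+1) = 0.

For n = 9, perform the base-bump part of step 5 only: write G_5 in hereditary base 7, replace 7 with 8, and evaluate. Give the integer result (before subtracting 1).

50333400

9 —HB2→ 2^(2 + 1) + 1 —bump→ 3^(3 + 1) + 1 = 82 —(−1)→ 81
81 —HB3→ 3^(3 + 1) —bump→ 4^(4 + 1) = 1024 —(−1)→ 1023
1023 —HB4→ 3·4^4 + 3·4^3 + 3·4^2 + 3·4 + 3 —bump→ 3·5^5 + 3·5^3 + 3·5^2 + 3·5 + 3 = 9843 —(−1)→ 9842
9842 —HB5→ 3·5^5 + 3·5^3 + 3·5^2 + 3·5 + 2 —bump→ 3·6^6 + 3·6^3 + 3·6^2 + 3·6 + 2 = 140744 —(−1)→ 140743
140743 —HB6→ 3·6^6 + 3·6^3 + 3·6^2 + 3·6 + 1 —bump→ 3·7^7 + 3·7^3 + 3·7^2 + 3·7 + 1 = 2471827 —(−1)→ 2471826
2471826 —HB7→ 3·7^7 + 3·7^3 + 3·7^2 + 3·7 —bump→ 3·8^8 + 3·8^3 + 3·8^2 + 3·8 = 50333400 —(−1)→ 50333399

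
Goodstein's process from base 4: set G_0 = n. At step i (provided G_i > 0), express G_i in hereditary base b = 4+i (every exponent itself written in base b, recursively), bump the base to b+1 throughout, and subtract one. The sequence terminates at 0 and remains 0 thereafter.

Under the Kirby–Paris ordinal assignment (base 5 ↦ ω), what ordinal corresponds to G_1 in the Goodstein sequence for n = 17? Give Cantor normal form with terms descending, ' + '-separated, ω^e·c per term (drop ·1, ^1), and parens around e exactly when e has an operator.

ω^2

i=0: 17 = 4^2 + 1 (b=4); 4→5: 5^2 + 1 = 26; 26−1 = 25
i=1: 25 = 5^2 (b=5); 5→6: 6^2 = 36; 36−1 = 35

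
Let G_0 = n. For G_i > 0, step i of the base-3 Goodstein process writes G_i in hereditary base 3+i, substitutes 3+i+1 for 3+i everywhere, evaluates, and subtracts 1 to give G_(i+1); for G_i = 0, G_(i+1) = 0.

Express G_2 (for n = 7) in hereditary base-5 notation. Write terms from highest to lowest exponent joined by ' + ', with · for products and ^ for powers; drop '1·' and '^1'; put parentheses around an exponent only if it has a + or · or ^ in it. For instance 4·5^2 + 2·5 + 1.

5 + 4

G_0=7  [base 3] 2·3 + 1  →[3↦4]→  2·4 + 1 = 9  −1 ⇒ G_1=8
G_1=8  [base 4] 2·4  →[4↦5]→  2·5 = 10  −1 ⇒ G_2=9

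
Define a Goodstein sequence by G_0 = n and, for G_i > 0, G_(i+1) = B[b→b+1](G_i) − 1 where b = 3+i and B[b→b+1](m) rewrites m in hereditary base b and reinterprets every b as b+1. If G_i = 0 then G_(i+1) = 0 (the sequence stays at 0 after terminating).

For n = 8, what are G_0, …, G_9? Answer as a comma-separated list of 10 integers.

G_0=8  [base 3] 2·3 + 2  →[3↦4]→  2·4 + 2 = 10  −1 ⇒ G_1=9
G_1=9  [base 4] 2·4 + 1  →[4↦5]→  2·5 + 1 = 11  −1 ⇒ G_2=10
G_2=10  [base 5] 2·5  →[5↦6]→  2·6 = 12  −1 ⇒ G_3=11
G_3=11  [base 6] 6 + 5  →[6↦7]→  7 + 5 = 12  −1 ⇒ G_4=11
G_4=11  [base 7] 7 + 4  →[7↦8]→  8 + 4 = 12  −1 ⇒ G_5=11
G_5=11  [base 8] 8 + 3  →[8↦9]→  9 + 3 = 12  −1 ⇒ G_6=11
G_6=11  [base 9] 9 + 2  →[9↦10]→  10 + 2 = 12  −1 ⇒ G_7=11
G_7=11  [base 10] 10 + 1  →[10↦11]→  11 + 1 = 12  −1 ⇒ G_8=11
G_8=11  [base 11] 11  →[11↦12]→  12 = 12  −1 ⇒ G_9=11

8, 9, 10, 11, 11, 11, 11, 11, 11, 11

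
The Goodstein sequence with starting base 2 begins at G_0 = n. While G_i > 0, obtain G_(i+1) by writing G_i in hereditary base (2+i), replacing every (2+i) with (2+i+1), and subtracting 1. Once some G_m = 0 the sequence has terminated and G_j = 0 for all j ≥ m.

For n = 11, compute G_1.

base 2: 11 = 2^(2 + 1) + 2 + 1; at 3: 3^(3 + 1) + 3 + 1 = 85; next = 84
base 3: 84 = 3^(3 + 1) + 3; at 4: 4^(4 + 1) + 4 = 1028; next = 1027

84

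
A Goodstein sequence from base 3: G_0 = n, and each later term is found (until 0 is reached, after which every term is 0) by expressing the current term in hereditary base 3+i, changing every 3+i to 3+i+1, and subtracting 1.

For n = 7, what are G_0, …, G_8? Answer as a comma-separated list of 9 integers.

7, 8, 9, 9, 9, 9, 9, 9, 8

(0) 7|_3 = 2·3 + 1 ↦ 2·4 + 1|_4 = 9 ⇒ 8
(1) 8|_4 = 2·4 ↦ 2·5|_5 = 10 ⇒ 9
(2) 9|_5 = 5 + 4 ↦ 6 + 4|_6 = 10 ⇒ 9
(3) 9|_6 = 6 + 3 ↦ 7 + 3|_7 = 10 ⇒ 9
(4) 9|_7 = 7 + 2 ↦ 8 + 2|_8 = 10 ⇒ 9
(5) 9|_8 = 8 + 1 ↦ 9 + 1|_9 = 10 ⇒ 9
(6) 9|_9 = 9 ↦ 10|_10 = 10 ⇒ 9
(7) 9|_10 = 9 ↦ 9|_11 = 9 ⇒ 8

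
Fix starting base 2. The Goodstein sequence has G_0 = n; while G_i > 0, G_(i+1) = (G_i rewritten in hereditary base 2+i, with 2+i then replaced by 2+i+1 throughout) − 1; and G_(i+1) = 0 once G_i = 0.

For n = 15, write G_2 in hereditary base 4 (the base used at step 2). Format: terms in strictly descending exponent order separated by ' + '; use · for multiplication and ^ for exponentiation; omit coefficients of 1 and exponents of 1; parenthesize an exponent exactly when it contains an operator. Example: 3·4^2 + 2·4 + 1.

(0) 15|_2 = 2^(2 + 1) + 2^2 + 2 + 1 ↦ 3^(3 + 1) + 3^3 + 3 + 1|_3 = 112 ⇒ 111
(1) 111|_3 = 3^(3 + 1) + 3^3 + 3 ↦ 4^(4 + 1) + 4^4 + 4|_4 = 1284 ⇒ 1283

4^(4 + 1) + 4^4 + 3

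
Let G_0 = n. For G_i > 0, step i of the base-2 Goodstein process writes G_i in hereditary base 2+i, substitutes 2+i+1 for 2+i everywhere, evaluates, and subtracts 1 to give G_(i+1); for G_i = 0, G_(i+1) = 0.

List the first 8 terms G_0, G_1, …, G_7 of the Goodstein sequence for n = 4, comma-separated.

4 —HB2→ 2^2 —bump→ 3^3 = 27 —(−1)→ 26
26 —HB3→ 2·3^2 + 2·3 + 2 —bump→ 2·4^2 + 2·4 + 2 = 42 —(−1)→ 41
41 —HB4→ 2·4^2 + 2·4 + 1 —bump→ 2·5^2 + 2·5 + 1 = 61 —(−1)→ 60
60 —HB5→ 2·5^2 + 2·5 —bump→ 2·6^2 + 2·6 = 84 —(−1)→ 83
83 —HB6→ 2·6^2 + 6 + 5 —bump→ 2·7^2 + 7 + 5 = 110 —(−1)→ 109
109 —HB7→ 2·7^2 + 7 + 4 —bump→ 2·8^2 + 8 + 4 = 140 —(−1)→ 139
139 —HB8→ 2·8^2 + 8 + 3 —bump→ 2·9^2 + 9 + 3 = 174 —(−1)→ 173

4, 26, 41, 60, 83, 109, 139, 173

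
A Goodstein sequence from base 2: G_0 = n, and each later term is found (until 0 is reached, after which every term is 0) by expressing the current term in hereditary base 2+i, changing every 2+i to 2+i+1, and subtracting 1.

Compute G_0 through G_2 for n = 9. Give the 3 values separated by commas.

i=0: 9 = 2^(2 + 1) + 1 (b=2); 2→3: 3^(3 + 1) + 1 = 82; 82−1 = 81
i=1: 81 = 3^(3 + 1) (b=3); 3→4: 4^(4 + 1) = 1024; 1024−1 = 1023

9, 81, 1023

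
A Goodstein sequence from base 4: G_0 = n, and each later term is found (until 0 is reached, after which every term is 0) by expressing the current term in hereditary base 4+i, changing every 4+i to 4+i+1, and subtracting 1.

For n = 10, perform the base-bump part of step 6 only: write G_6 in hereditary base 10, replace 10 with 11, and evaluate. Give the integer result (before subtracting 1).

14

base 4: 10 = 2·4 + 2; at 5: 2·5 + 2 = 12; next = 11
base 5: 11 = 2·5 + 1; at 6: 2·6 + 1 = 13; next = 12
base 6: 12 = 2·6; at 7: 2·7 = 14; next = 13
base 7: 13 = 7 + 6; at 8: 8 + 6 = 14; next = 13
base 8: 13 = 8 + 5; at 9: 9 + 5 = 14; next = 13
base 9: 13 = 9 + 4; at 10: 10 + 4 = 14; next = 13
base 10: 13 = 10 + 3; at 11: 11 + 3 = 14; next = 13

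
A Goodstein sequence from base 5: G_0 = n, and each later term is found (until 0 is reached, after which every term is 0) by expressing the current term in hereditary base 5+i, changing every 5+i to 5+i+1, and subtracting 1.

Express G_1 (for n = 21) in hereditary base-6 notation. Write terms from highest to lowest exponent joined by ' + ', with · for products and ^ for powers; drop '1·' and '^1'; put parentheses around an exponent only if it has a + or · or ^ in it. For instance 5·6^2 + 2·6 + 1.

G_0=21  [base 5] 4·5 + 1  →[5↦6]→  4·6 + 1 = 25  −1 ⇒ G_1=24
G_1=24  [base 6] 4·6  →[6↦7]→  4·7 = 28  −1 ⇒ G_2=27

4·6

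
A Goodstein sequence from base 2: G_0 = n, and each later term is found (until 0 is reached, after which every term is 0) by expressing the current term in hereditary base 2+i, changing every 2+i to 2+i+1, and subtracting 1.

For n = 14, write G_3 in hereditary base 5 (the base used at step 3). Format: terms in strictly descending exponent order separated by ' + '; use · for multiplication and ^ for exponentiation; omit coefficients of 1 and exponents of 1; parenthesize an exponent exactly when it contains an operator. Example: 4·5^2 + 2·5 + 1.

14 —HB2→ 2^(2 + 1) + 2^2 + 2 —bump→ 3^(3 + 1) + 3^3 + 3 = 111 —(−1)→ 110
110 —HB3→ 3^(3 + 1) + 3^3 + 2 —bump→ 4^(4 + 1) + 4^4 + 2 = 1282 —(−1)→ 1281
1281 —HB4→ 4^(4 + 1) + 4^4 + 1 —bump→ 5^(5 + 1) + 5^5 + 1 = 18751 —(−1)→ 18750
18750 —HB5→ 5^(5 + 1) + 5^5 —bump→ 6^(6 + 1) + 6^6 = 326592 —(−1)→ 326591

5^(5 + 1) + 5^5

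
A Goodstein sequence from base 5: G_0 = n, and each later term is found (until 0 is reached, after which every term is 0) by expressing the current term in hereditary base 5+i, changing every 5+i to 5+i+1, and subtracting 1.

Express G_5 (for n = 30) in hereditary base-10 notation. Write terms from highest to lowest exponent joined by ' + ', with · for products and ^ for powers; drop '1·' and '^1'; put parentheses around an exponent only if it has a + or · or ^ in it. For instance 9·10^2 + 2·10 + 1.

30 —HB5→ 5^2 + 5 —bump→ 6^2 + 6 = 42 —(−1)→ 41
41 —HB6→ 6^2 + 5 —bump→ 7^2 + 5 = 54 —(−1)→ 53
53 —HB7→ 7^2 + 4 —bump→ 8^2 + 4 = 68 —(−1)→ 67
67 —HB8→ 8^2 + 3 —bump→ 9^2 + 3 = 84 —(−1)→ 83
83 —HB9→ 9^2 + 2 —bump→ 10^2 + 2 = 102 —(−1)→ 101
101 —HB10→ 10^2 + 1 —bump→ 11^2 + 1 = 122 —(−1)→ 121

10^2 + 1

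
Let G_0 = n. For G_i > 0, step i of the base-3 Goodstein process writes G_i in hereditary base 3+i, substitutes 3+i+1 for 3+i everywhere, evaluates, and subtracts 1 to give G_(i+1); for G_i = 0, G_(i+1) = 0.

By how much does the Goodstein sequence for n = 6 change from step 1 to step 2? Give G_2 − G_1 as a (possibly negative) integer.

6 —HB3→ 2·3 —bump→ 2·4 = 8 —(−1)→ 7
7 —HB4→ 4 + 3 —bump→ 5 + 3 = 8 —(−1)→ 7

0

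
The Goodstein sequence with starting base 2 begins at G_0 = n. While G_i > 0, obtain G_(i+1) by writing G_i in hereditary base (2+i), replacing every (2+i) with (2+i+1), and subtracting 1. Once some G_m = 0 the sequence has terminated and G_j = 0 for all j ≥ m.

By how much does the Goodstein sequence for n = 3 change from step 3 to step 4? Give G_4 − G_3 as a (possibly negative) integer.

-1

[0] 3 ≡ 2 + 1 (base 2). Lift 3: 4. −1: 3.
[1] 3 ≡ 3 (base 3). Lift 4: 4. −1: 3.
[2] 3 ≡ 3 (base 4). Lift 5: 3. −1: 2.
[3] 2 ≡ 2 (base 5). Lift 6: 2. −1: 1.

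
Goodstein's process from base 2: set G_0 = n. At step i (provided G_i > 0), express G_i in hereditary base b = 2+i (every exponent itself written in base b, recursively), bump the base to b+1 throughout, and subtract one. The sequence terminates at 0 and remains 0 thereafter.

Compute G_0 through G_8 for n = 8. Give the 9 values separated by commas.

8, 80, 553, 6310, 93395, 1647195, 33554571, 774841151, 20000000211

G_0=8  [base 2] 2^(2 + 1)  →[2↦3]→  3^(3 + 1) = 81  −1 ⇒ G_1=80
G_1=80  [base 3] 2·3^3 + 2·3^2 + 2·3 + 2  →[3↦4]→  2·4^4 + 2·4^2 + 2·4 + 2 = 554  −1 ⇒ G_2=553
G_2=553  [base 4] 2·4^4 + 2·4^2 + 2·4 + 1  →[4↦5]→  2·5^5 + 2·5^2 + 2·5 + 1 = 6311  −1 ⇒ G_3=6310
G_3=6310  [base 5] 2·5^5 + 2·5^2 + 2·5  →[5↦6]→  2·6^6 + 2·6^2 + 2·6 = 93396  −1 ⇒ G_4=93395
G_4=93395  [base 6] 2·6^6 + 2·6^2 + 6 + 5  →[6↦7]→  2·7^7 + 2·7^2 + 7 + 5 = 1647196  −1 ⇒ G_5=1647195
G_5=1647195  [base 7] 2·7^7 + 2·7^2 + 7 + 4  →[7↦8]→  2·8^8 + 2·8^2 + 8 + 4 = 33554572  −1 ⇒ G_6=33554571
G_6=33554571  [base 8] 2·8^8 + 2·8^2 + 8 + 3  →[8↦9]→  2·9^9 + 2·9^2 + 9 + 3 = 774841152  −1 ⇒ G_7=774841151
G_7=774841151  [base 9] 2·9^9 + 2·9^2 + 9 + 2  →[9↦10]→  2·10^10 + 2·10^2 + 10 + 2 = 20000000212  −1 ⇒ G_8=20000000211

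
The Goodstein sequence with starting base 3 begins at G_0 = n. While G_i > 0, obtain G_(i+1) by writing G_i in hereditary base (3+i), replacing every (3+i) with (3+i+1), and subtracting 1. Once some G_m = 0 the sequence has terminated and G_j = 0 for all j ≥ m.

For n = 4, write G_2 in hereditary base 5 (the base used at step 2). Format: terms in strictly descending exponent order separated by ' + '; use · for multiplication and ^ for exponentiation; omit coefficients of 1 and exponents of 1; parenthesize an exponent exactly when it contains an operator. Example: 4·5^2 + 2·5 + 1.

4

i=0: 4 = 3 + 1 (b=3); 3→4: 4 + 1 = 5; 5−1 = 4
i=1: 4 = 4 (b=4); 4→5: 5 = 5; 5−1 = 4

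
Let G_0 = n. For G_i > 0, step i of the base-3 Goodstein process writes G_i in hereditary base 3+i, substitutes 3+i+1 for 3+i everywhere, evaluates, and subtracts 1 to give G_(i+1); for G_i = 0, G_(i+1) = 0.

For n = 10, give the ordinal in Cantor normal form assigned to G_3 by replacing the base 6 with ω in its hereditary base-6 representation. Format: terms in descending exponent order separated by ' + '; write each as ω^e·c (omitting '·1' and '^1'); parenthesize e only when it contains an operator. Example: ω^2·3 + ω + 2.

ω·4 + 3

base 3: 10 = 3^2 + 1; at 4: 4^2 + 1 = 17; next = 16
base 4: 16 = 4^2; at 5: 5^2 = 25; next = 24
base 5: 24 = 4·5 + 4; at 6: 4·6 + 4 = 28; next = 27
base 6: 27 = 4·6 + 3; at 7: 4·7 + 3 = 31; next = 30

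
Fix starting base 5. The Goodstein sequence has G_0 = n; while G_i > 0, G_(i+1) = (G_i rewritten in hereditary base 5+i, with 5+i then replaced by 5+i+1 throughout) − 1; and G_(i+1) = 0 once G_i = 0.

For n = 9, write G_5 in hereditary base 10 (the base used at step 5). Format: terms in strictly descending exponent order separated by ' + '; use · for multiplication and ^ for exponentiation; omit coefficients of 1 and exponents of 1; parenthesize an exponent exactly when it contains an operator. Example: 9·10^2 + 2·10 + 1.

9

step 0: 9 = 5 + 4; sub 6 for 5: 6 + 4; = 10; G_1 = 10−1 = 9
step 1: 9 = 6 + 3; sub 7 for 6: 7 + 3; = 10; G_2 = 10−1 = 9
step 2: 9 = 7 + 2; sub 8 for 7: 8 + 2; = 10; G_3 = 10−1 = 9
step 3: 9 = 8 + 1; sub 9 for 8: 9 + 1; = 10; G_4 = 10−1 = 9
step 4: 9 = 9; sub 10 for 9: 10; = 10; G_5 = 10−1 = 9
step 5: 9 = 9; sub 11 for 10: 9; = 9; G_6 = 9−1 = 8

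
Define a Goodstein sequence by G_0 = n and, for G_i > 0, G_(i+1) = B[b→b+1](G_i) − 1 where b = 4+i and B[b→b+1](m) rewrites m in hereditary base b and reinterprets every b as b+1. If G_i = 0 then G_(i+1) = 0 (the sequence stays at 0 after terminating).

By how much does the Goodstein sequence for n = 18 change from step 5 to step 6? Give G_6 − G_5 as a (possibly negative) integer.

5

(0) 18|_4 = 4^2 + 2 ↦ 5^2 + 2|_5 = 27 ⇒ 26
(1) 26|_5 = 5^2 + 1 ↦ 6^2 + 1|_6 = 37 ⇒ 36
(2) 36|_6 = 6^2 ↦ 7^2|_7 = 49 ⇒ 48
(3) 48|_7 = 6·7 + 6 ↦ 6·8 + 6|_8 = 54 ⇒ 53
(4) 53|_8 = 6·8 + 5 ↦ 6·9 + 5|_9 = 59 ⇒ 58
(5) 58|_9 = 6·9 + 4 ↦ 6·10 + 4|_10 = 64 ⇒ 63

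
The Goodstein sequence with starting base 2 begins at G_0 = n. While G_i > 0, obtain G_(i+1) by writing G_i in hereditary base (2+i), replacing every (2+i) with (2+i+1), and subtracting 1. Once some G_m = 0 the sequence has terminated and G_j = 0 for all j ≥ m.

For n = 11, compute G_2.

[0] 11 ≡ 2^(2 + 1) + 2 + 1 (base 2). Lift 3: 85. −1: 84.
[1] 84 ≡ 3^(3 + 1) + 3 (base 3). Lift 4: 1028. −1: 1027.
[2] 1027 ≡ 4^(4 + 1) + 3 (base 4). Lift 5: 15628. −1: 15627.

1027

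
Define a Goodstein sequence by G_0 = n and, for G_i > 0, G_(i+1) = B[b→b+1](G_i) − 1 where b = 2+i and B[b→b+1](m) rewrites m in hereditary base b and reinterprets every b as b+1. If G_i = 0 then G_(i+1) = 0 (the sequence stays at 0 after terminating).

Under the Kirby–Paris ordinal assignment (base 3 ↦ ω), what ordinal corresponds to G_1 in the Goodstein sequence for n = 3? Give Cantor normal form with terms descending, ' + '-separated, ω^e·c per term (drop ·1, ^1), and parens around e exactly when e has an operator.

ω

3 —HB2→ 2 + 1 —bump→ 3 + 1 = 4 —(−1)→ 3
3 —HB3→ 3 —bump→ 4 = 4 —(−1)→ 3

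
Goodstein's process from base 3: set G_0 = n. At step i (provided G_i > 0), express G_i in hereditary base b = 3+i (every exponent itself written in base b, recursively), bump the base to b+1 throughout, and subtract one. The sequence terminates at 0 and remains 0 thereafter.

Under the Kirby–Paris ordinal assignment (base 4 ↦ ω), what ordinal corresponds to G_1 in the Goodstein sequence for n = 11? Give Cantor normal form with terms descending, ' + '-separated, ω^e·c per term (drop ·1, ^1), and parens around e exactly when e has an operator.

[0] 11 ≡ 3^2 + 2 (base 3). Lift 4: 18. −1: 17.
[1] 17 ≡ 4^2 + 1 (base 4). Lift 5: 26. −1: 25.

ω^2 + 1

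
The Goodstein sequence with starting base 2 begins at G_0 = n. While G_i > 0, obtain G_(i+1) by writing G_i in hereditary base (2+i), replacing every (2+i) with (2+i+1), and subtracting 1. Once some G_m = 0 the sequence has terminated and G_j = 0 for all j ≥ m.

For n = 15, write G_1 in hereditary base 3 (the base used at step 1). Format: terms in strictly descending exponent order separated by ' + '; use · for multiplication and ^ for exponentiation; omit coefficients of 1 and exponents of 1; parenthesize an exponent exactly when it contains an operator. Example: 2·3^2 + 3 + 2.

15 —HB2→ 2^(2 + 1) + 2^2 + 2 + 1 —bump→ 3^(3 + 1) + 3^3 + 3 + 1 = 112 —(−1)→ 111
111 —HB3→ 3^(3 + 1) + 3^3 + 3 —bump→ 4^(4 + 1) + 4^4 + 4 = 1284 —(−1)→ 1283

3^(3 + 1) + 3^3 + 3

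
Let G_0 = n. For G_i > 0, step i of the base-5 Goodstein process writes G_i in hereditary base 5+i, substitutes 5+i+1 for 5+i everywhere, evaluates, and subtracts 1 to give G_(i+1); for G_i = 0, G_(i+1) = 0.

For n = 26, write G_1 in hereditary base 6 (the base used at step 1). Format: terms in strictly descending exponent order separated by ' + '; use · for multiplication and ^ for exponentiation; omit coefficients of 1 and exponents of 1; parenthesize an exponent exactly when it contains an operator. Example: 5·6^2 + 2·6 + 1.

6^2

[0] 26 ≡ 5^2 + 1 (base 5). Lift 6: 37. −1: 36.
[1] 36 ≡ 6^2 (base 6). Lift 7: 49. −1: 48.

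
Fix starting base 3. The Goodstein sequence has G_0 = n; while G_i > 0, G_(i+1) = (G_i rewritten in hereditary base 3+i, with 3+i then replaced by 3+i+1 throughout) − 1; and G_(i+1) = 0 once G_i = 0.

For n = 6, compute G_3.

7

step 0: 6 = 2·3; sub 4 for 3: 2·4; = 8; G_1 = 8−1 = 7
step 1: 7 = 4 + 3; sub 5 for 4: 5 + 3; = 8; G_2 = 8−1 = 7
step 2: 7 = 5 + 2; sub 6 for 5: 6 + 2; = 8; G_3 = 8−1 = 7
step 3: 7 = 6 + 1; sub 7 for 6: 7 + 1; = 8; G_4 = 8−1 = 7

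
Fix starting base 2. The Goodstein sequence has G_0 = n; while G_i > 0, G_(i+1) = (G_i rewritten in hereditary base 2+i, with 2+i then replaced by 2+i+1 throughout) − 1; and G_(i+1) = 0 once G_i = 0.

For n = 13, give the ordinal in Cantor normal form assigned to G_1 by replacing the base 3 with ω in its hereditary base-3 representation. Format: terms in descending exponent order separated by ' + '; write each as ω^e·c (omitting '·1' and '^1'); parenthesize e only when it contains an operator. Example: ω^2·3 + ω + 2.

i=0: 13 = 2^(2 + 1) + 2^2 + 1 (b=2); 2→3: 3^(3 + 1) + 3^3 + 1 = 109; 109−1 = 108
i=1: 108 = 3^(3 + 1) + 3^3 (b=3); 3→4: 4^(4 + 1) + 4^4 = 1280; 1280−1 = 1279

ω^(ω + 1) + ω^ω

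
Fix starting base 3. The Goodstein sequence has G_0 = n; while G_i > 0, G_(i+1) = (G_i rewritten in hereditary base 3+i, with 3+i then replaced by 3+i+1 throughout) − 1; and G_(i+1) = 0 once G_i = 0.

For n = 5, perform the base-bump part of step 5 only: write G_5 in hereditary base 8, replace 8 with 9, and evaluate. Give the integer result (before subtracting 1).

step 0: 5 = 3 + 2; sub 4 for 3: 4 + 2; = 6; G_1 = 6−1 = 5
step 1: 5 = 4 + 1; sub 5 for 4: 5 + 1; = 6; G_2 = 6−1 = 5
step 2: 5 = 5; sub 6 for 5: 6; = 6; G_3 = 6−1 = 5
step 3: 5 = 5; sub 7 for 6: 5; = 5; G_4 = 5−1 = 4
step 4: 4 = 4; sub 8 for 7: 4; = 4; G_5 = 4−1 = 3
step 5: 3 = 3; sub 9 for 8: 3; = 3; G_6 = 3−1 = 2

3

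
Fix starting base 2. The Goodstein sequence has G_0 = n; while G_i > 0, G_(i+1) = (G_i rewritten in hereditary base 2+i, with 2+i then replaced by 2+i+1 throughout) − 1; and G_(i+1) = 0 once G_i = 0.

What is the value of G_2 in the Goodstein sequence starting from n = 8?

G_0 = 8. HB_2(8) = 2^(2 + 1). Bump = 81. G_1 = 80.
G_1 = 80. HB_3(80) = 2·3^3 + 2·3^2 + 2·3 + 2. Bump = 554. G_2 = 553.

553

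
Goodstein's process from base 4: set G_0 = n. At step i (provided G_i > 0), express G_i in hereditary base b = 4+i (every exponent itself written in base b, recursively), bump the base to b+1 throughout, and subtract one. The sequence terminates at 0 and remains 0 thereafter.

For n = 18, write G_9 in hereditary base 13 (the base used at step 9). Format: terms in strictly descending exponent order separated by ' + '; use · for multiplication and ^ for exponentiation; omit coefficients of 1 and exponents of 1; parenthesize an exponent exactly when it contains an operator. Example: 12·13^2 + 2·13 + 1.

6·13

[0] 18 ≡ 4^2 + 2 (base 4). Lift 5: 27. −1: 26.
[1] 26 ≡ 5^2 + 1 (base 5). Lift 6: 37. −1: 36.
[2] 36 ≡ 6^2 (base 6). Lift 7: 49. −1: 48.
[3] 48 ≡ 6·7 + 6 (base 7). Lift 8: 54. −1: 53.
[4] 53 ≡ 6·8 + 5 (base 8). Lift 9: 59. −1: 58.
[5] 58 ≡ 6·9 + 4 (base 9). Lift 10: 64. −1: 63.
[6] 63 ≡ 6·10 + 3 (base 10). Lift 11: 69. −1: 68.
[7] 68 ≡ 6·11 + 2 (base 11). Lift 12: 74. −1: 73.
[8] 73 ≡ 6·12 + 1 (base 12). Lift 13: 79. −1: 78.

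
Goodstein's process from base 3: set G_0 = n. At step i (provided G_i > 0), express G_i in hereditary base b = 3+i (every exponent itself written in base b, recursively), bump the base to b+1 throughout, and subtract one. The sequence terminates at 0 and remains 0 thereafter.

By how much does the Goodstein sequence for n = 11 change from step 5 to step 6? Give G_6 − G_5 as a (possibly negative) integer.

base 3: 11 = 3^2 + 2; at 4: 4^2 + 2 = 18; next = 17
base 4: 17 = 4^2 + 1; at 5: 5^2 + 1 = 26; next = 25
base 5: 25 = 5^2; at 6: 6^2 = 36; next = 35
base 6: 35 = 5·6 + 5; at 7: 5·7 + 5 = 40; next = 39
base 7: 39 = 5·7 + 4; at 8: 5·8 + 4 = 44; next = 43
base 8: 43 = 5·8 + 3; at 9: 5·9 + 3 = 48; next = 47

4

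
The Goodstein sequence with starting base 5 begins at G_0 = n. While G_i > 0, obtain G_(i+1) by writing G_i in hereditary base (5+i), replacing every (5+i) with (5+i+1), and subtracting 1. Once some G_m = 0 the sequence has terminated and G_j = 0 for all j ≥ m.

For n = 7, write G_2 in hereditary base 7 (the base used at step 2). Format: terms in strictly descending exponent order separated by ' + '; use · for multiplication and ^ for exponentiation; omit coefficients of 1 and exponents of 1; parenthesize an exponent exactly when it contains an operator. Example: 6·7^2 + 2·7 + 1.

G_0=7  [base 5] 5 + 2  →[5↦6]→  6 + 2 = 8  −1 ⇒ G_1=7
G_1=7  [base 6] 6 + 1  →[6↦7]→  7 + 1 = 8  −1 ⇒ G_2=7
G_2=7  [base 7] 7  →[7↦8]→  8 = 8  −1 ⇒ G_3=7

7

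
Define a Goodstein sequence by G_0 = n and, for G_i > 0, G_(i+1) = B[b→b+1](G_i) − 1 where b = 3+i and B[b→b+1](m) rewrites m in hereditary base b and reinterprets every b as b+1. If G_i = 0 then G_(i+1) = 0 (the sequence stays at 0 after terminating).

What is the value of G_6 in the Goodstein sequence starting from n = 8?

base 3: 8 = 2·3 + 2; at 4: 2·4 + 2 = 10; next = 9
base 4: 9 = 2·4 + 1; at 5: 2·5 + 1 = 11; next = 10
base 5: 10 = 2·5; at 6: 2·6 = 12; next = 11
base 6: 11 = 6 + 5; at 7: 7 + 5 = 12; next = 11
base 7: 11 = 7 + 4; at 8: 8 + 4 = 12; next = 11
base 8: 11 = 8 + 3; at 9: 9 + 3 = 12; next = 11

11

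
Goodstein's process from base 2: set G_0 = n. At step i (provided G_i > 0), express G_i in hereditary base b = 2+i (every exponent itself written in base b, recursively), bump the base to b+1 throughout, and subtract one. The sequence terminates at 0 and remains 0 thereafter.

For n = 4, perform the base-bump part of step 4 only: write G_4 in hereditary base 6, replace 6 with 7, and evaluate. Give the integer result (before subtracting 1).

base 2: 4 = 2^2; at 3: 3^3 = 27; next = 26
base 3: 26 = 2·3^2 + 2·3 + 2; at 4: 2·4^2 + 2·4 + 2 = 42; next = 41
base 4: 41 = 2·4^2 + 2·4 + 1; at 5: 2·5^2 + 2·5 + 1 = 61; next = 60
base 5: 60 = 2·5^2 + 2·5; at 6: 2·6^2 + 2·6 = 84; next = 83
base 6: 83 = 2·6^2 + 6 + 5; at 7: 2·7^2 + 7 + 5 = 110; next = 109

110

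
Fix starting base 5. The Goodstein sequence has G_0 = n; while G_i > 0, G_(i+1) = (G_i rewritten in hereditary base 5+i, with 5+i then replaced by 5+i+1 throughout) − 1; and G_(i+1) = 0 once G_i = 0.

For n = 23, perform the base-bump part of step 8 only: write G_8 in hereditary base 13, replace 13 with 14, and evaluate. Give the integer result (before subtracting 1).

base 5: 23 = 4·5 + 3; at 6: 4·6 + 3 = 27; next = 26
base 6: 26 = 4·6 + 2; at 7: 4·7 + 2 = 30; next = 29
base 7: 29 = 4·7 + 1; at 8: 4·8 + 1 = 33; next = 32
base 8: 32 = 4·8; at 9: 4·9 = 36; next = 35
base 9: 35 = 3·9 + 8; at 10: 3·10 + 8 = 38; next = 37
base 10: 37 = 3·10 + 7; at 11: 3·11 + 7 = 40; next = 39
base 11: 39 = 3·11 + 6; at 12: 3·12 + 6 = 42; next = 41
base 12: 41 = 3·12 + 5; at 13: 3·13 + 5 = 44; next = 43
base 13: 43 = 3·13 + 4; at 14: 3·14 + 4 = 46; next = 45

46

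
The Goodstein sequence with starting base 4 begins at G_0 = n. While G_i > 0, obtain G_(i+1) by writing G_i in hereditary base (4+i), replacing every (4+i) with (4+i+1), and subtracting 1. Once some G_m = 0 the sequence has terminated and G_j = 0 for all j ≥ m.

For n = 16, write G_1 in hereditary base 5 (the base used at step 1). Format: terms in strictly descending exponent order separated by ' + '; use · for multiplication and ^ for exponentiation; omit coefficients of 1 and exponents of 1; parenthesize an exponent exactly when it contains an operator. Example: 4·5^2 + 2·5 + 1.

4·5 + 4

G_0=16  [base 4] 4^2  →[4↦5]→  5^2 = 25  −1 ⇒ G_1=24
G_1=24  [base 5] 4·5 + 4  →[5↦6]→  4·6 + 4 = 28  −1 ⇒ G_2=27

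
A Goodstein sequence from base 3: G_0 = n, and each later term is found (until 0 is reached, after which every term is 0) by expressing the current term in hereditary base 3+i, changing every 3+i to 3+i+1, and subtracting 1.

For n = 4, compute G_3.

3

4 —HB3→ 3 + 1 —bump→ 4 + 1 = 5 —(−1)→ 4
4 —HB4→ 4 —bump→ 5 = 5 —(−1)→ 4
4 —HB5→ 4 —bump→ 4 = 4 —(−1)→ 3
3 —HB6→ 3 —bump→ 3 = 3 —(−1)→ 2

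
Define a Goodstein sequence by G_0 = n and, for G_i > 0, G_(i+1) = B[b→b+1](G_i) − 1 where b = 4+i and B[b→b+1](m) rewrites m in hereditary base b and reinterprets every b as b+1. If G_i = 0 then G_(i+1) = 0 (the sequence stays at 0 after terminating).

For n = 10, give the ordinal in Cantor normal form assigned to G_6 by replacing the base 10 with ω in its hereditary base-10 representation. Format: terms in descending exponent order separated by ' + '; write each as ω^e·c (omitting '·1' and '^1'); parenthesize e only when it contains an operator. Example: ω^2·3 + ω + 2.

G_0 = 10. HB_4(10) = 2·4 + 2. Bump = 12. G_1 = 11.
G_1 = 11. HB_5(11) = 2·5 + 1. Bump = 13. G_2 = 12.
G_2 = 12. HB_6(12) = 2·6. Bump = 14. G_3 = 13.
G_3 = 13. HB_7(13) = 7 + 6. Bump = 14. G_4 = 13.
G_4 = 13. HB_8(13) = 8 + 5. Bump = 14. G_5 = 13.
G_5 = 13. HB_9(13) = 9 + 4. Bump = 14. G_6 = 13.

ω + 3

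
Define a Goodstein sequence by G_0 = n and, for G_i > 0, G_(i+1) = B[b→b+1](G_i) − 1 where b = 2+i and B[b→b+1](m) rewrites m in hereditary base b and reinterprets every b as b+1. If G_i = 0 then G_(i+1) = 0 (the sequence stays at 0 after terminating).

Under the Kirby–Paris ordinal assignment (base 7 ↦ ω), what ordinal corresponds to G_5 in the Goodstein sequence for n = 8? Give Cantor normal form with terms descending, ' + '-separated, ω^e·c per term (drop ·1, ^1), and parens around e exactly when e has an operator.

ω^ω·2 + ω^2·2 + ω + 4

G_0 = 8. HB_2(8) = 2^(2 + 1). Bump = 81. G_1 = 80.
G_1 = 80. HB_3(80) = 2·3^3 + 2·3^2 + 2·3 + 2. Bump = 554. G_2 = 553.
G_2 = 553. HB_4(553) = 2·4^4 + 2·4^2 + 2·4 + 1. Bump = 6311. G_3 = 6310.
G_3 = 6310. HB_5(6310) = 2·5^5 + 2·5^2 + 2·5. Bump = 93396. G_4 = 93395.
G_4 = 93395. HB_6(93395) = 2·6^6 + 2·6^2 + 6 + 5. Bump = 1647196. G_5 = 1647195.
G_5 = 1647195. HB_7(1647195) = 2·7^7 + 2·7^2 + 7 + 4. Bump = 33554572. G_6 = 33554571.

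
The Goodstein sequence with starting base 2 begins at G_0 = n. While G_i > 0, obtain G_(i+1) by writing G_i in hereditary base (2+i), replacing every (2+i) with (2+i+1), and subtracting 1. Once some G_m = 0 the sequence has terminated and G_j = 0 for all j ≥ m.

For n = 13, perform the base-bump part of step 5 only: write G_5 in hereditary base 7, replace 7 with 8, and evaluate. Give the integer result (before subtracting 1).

G_0 = 13. HB_2(13) = 2^(2 + 1) + 2^2 + 1. Bump = 109. G_1 = 108.
G_1 = 108. HB_3(108) = 3^(3 + 1) + 3^3. Bump = 1280. G_2 = 1279.
G_2 = 1279. HB_4(1279) = 4^(4 + 1) + 3·4^3 + 3·4^2 + 3·4 + 3. Bump = 16093. G_3 = 16092.
G_3 = 16092. HB_5(16092) = 5^(5 + 1) + 3·5^3 + 3·5^2 + 3·5 + 2. Bump = 280712. G_4 = 280711.
G_4 = 280711. HB_6(280711) = 6^(6 + 1) + 3·6^3 + 3·6^2 + 3·6 + 1. Bump = 5765999. G_5 = 5765998.
G_5 = 5765998. HB_7(5765998) = 7^(7 + 1) + 3·7^3 + 3·7^2 + 3·7. Bump = 134219480. G_6 = 134219479.

134219480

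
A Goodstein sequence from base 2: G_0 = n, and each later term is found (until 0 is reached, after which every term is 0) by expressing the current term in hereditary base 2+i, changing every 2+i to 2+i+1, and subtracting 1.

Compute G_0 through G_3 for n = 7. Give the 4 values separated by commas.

[0] 7 ≡ 2^2 + 2 + 1 (base 2). Lift 3: 31. −1: 30.
[1] 30 ≡ 3^3 + 3 (base 3). Lift 4: 260. −1: 259.
[2] 259 ≡ 4^4 + 3 (base 4). Lift 5: 3128. −1: 3127.

7, 30, 259, 3127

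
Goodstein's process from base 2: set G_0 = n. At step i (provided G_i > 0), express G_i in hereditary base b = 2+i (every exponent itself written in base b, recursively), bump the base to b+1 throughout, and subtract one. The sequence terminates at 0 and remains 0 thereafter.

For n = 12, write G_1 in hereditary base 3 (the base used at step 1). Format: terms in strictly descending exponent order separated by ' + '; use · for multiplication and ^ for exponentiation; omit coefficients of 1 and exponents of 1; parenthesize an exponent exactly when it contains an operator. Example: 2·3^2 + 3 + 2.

G_0=12  [base 2] 2^(2 + 1) + 2^2  →[2↦3]→  3^(3 + 1) + 3^3 = 108  −1 ⇒ G_1=107
G_1=107  [base 3] 3^(3 + 1) + 2·3^2 + 2·3 + 2  →[3↦4]→  4^(4 + 1) + 2·4^2 + 2·4 + 2 = 1066  −1 ⇒ G_2=1065

3^(3 + 1) + 2·3^2 + 2·3 + 2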